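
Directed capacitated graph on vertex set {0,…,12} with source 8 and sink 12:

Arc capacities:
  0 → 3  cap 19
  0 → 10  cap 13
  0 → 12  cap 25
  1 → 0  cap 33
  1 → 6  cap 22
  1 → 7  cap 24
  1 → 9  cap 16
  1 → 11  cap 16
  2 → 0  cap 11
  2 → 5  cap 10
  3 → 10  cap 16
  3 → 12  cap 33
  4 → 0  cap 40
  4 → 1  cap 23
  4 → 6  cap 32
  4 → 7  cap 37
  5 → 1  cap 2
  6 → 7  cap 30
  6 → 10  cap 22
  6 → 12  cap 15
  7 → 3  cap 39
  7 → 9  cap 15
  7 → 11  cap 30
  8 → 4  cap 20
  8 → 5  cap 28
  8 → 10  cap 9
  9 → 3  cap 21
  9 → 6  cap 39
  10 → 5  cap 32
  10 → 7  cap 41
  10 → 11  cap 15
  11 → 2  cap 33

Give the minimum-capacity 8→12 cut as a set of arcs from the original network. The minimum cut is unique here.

Min-cut arcs: {(5,1), (8,4), (8,10)} (total capacity 31)

augment #1: 8→4→0→12 push 20
augment #2: 8→5→1→0→12 push 2
augment #3: 8→10→7→3→12 push 9
max flow = 31; residual-reachable set from 8 gives S-side
cut edges (S→T): {(5,1), (8,4), (8,10)} total cap 31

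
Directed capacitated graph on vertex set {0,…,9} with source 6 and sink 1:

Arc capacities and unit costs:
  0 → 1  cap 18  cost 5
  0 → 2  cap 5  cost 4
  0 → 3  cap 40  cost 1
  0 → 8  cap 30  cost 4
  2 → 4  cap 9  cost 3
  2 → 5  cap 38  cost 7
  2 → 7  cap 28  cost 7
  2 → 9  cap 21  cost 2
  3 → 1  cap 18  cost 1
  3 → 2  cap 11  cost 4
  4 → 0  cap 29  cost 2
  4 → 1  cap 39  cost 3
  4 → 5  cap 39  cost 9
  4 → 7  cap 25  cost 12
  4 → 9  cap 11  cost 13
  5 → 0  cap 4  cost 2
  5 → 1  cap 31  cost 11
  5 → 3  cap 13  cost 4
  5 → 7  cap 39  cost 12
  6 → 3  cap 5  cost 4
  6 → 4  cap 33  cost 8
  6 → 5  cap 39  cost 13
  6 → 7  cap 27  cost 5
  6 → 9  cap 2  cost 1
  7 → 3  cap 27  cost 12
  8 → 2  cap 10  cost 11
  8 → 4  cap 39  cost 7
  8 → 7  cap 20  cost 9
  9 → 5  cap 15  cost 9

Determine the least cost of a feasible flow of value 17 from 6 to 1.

Minimum cost for 17 units: 157

shortest-cost path #1: 6→3→1 push 5 @ unit cost 5 (adds 25)
shortest-cost path #2: 6→4→1 push 12 @ unit cost 11 (adds 132)
total cost = 157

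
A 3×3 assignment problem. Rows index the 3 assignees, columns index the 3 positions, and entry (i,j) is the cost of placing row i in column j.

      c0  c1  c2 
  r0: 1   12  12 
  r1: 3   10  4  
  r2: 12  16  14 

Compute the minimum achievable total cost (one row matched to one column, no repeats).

Minimum assignment cost: 21

optimal assignment: row0→col0 (cost 1), row1→col2 (cost 4), row2→col1 (cost 16)
total = 1 + 4 + 16 = 21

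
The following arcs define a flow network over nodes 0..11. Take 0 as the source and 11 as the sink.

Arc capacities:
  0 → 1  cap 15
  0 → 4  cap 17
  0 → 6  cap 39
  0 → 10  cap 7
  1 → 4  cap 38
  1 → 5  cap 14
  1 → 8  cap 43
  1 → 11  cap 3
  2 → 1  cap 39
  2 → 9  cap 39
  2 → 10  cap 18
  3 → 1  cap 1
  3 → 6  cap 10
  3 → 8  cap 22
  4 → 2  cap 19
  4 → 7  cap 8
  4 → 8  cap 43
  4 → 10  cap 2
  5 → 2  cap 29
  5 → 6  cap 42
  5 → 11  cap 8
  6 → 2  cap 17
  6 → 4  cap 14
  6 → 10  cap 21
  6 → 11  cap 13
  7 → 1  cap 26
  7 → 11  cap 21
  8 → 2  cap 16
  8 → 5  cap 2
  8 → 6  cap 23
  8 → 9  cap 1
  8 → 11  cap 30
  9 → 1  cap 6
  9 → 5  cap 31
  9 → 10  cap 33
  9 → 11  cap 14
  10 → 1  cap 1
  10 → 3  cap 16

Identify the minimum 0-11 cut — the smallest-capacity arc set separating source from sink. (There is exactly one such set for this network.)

augment #1: 0→1→11 push 3
augment #2: 0→6→11 push 13
augment #3: 0→1→5→11 push 8
augment #4: 0→1→8→11 push 4
augment #5: 0→4→7→11 push 8
augment #6: 0→4→8→11 push 9
augment #7: 0→6→2→9→11 push 14
augment #8: 0→6→4→8→11 push 12
augment #9: 0→10→1→8→11 push 1
augment #10: 0→10→3→8→11 push 4
max flow = 76; residual-reachable set from 0 gives S-side
cut edges (S→T): {(1,11), (4,7), (5,11), (6,11), (8,11), (9,11)} total cap 76

Min-cut arcs: {(1,11), (4,7), (5,11), (6,11), (8,11), (9,11)} (total capacity 76)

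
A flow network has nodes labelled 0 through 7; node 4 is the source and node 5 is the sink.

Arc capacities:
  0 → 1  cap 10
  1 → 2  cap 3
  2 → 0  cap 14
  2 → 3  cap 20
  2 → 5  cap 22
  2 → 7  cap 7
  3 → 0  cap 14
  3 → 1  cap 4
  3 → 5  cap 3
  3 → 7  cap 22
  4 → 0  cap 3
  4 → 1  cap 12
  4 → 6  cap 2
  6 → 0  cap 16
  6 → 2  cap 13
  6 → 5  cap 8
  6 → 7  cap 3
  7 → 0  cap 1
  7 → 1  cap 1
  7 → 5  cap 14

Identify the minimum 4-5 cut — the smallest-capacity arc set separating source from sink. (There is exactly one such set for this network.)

Min-cut arcs: {(1,2), (4,6)} (total capacity 5)

augment #1: 4→6→5 push 2
augment #2: 4→1→2→5 push 3
max flow = 5; residual-reachable set from 4 gives S-side
cut edges (S→T): {(1,2), (4,6)} total cap 5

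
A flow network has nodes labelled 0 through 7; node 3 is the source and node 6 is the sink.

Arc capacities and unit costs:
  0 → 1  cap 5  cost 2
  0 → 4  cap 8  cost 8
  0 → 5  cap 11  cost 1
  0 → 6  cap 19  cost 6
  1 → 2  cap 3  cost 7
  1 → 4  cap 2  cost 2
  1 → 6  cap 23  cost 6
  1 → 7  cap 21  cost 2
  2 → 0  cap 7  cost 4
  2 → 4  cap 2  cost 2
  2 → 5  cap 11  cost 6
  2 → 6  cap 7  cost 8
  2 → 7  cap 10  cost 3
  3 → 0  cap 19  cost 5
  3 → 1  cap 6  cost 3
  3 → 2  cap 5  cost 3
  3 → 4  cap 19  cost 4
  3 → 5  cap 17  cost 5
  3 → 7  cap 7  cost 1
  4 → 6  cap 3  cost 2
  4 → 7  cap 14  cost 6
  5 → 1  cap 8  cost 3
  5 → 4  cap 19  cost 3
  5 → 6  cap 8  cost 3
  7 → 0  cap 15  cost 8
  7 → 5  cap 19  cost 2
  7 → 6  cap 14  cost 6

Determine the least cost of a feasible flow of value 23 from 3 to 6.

shortest-cost path #1: 3→4→6 push 3 @ unit cost 6 (adds 18)
shortest-cost path #2: 3→7→5→6 push 7 @ unit cost 6 (adds 42)
shortest-cost path #3: 3→5→6 push 1 @ unit cost 8 (adds 8)
shortest-cost path #4: 3→5→7→6 push 7 @ unit cost 9 (adds 63)
shortest-cost path #5: 3→1→6 push 5 @ unit cost 9 (adds 45)
total cost = 176

Minimum cost for 23 units: 176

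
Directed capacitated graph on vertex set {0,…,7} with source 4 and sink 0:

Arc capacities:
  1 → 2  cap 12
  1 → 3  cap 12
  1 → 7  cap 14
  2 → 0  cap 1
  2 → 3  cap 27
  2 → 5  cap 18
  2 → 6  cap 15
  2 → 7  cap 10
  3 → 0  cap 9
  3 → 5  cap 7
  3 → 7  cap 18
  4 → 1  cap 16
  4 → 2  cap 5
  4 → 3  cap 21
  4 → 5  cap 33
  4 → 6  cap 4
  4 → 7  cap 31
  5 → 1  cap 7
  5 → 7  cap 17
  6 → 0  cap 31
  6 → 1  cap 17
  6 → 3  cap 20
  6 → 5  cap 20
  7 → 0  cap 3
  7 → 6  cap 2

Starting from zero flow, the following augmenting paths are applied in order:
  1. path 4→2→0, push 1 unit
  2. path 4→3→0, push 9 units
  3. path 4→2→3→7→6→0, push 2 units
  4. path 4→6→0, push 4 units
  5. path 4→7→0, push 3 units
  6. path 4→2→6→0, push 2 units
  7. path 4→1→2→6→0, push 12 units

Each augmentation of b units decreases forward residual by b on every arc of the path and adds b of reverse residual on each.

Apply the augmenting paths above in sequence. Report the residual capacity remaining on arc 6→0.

Residual capacity of (6,0): 11

after path 1 (4→2→0, push 1): res(6,0)=31
after path 2 (4→3→0, push 9): res(6,0)=31
after path 3 (4→2→3→7→6→0, push 2): res(6,0)=29
after path 4 (4→6→0, push 4): res(6,0)=25
after path 5 (4→7→0, push 3): res(6,0)=25
after path 6 (4→2→6→0, push 2): res(6,0)=23
after path 7 (4→1→2→6→0, push 12): res(6,0)=11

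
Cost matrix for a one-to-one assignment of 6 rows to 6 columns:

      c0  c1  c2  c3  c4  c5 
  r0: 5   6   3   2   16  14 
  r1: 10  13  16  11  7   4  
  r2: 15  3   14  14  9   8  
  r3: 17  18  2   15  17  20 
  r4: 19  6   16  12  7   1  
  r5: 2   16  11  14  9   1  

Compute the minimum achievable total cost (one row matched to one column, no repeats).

optimal assignment: row0→col3 (cost 2), row1→col4 (cost 7), row2→col1 (cost 3), row3→col2 (cost 2), row4→col5 (cost 1), row5→col0 (cost 2)
total = 2 + 7 + 3 + 2 + 1 + 2 = 17

Minimum assignment cost: 17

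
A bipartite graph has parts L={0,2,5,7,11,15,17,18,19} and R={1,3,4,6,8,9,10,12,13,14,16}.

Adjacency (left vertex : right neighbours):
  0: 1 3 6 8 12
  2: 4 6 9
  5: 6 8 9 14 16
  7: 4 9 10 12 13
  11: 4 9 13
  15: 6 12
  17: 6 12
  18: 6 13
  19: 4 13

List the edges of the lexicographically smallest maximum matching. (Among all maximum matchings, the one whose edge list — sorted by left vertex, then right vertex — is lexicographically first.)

Lex-smallest maximum matching: {(0,1), (2,4), (5,8), (7,10), (11,9), (15,6), (17,12), (18,13)}

|M| = 8 (so the lex-smallest maximum matching has 8 edges)
process left vertices in ascending order; for each, take the smallest-labelled available neighbour that still permits 8 edges overall, or leave it unmatched if none does
lex-smallest matching: {0-1, 2-4, 5-8, 7-10, 11-9, 15-6, 17-12, 18-13}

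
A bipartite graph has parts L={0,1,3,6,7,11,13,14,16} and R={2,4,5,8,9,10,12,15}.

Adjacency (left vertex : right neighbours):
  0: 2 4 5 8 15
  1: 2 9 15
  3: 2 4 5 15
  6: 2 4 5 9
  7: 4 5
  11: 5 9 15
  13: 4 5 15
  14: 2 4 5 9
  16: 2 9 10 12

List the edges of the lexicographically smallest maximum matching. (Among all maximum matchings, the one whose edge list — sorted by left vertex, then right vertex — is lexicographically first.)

Lex-smallest maximum matching: {(0,8), (1,2), (3,4), (6,5), (11,9), (13,15), (16,10)}

|M| = 7 (so the lex-smallest maximum matching has 7 edges)
process left vertices in ascending order; for each, take the smallest-labelled available neighbour that still permits 7 edges overall, or leave it unmatched if none does
lex-smallest matching: {0-8, 1-2, 3-4, 6-5, 11-9, 13-15, 16-10}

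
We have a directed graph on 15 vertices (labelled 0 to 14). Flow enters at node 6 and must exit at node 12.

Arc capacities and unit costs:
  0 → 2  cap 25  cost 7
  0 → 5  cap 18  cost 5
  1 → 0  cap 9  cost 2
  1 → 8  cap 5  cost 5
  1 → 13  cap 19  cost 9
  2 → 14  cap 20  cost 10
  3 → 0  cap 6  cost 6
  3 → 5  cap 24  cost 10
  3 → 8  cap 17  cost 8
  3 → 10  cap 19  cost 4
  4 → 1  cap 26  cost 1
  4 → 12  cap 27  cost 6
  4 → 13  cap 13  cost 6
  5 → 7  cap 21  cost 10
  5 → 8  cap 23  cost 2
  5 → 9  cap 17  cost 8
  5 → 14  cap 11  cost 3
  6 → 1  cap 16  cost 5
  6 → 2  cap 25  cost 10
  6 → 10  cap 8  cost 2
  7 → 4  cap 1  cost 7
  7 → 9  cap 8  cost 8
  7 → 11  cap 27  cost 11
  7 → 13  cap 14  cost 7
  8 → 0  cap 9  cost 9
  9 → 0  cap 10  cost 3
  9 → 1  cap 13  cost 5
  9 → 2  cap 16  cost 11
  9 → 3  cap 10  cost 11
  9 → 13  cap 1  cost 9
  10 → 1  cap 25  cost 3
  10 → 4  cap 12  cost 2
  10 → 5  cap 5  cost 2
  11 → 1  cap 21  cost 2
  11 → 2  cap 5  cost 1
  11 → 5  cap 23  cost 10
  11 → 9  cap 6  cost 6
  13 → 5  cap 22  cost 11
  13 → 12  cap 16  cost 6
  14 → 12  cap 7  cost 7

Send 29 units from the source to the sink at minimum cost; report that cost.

Minimum cost for 29 units: 535

shortest-cost path #1: 6→10→4→12 push 8 @ unit cost 10 (adds 80)
shortest-cost path #2: 6→1→13→12 push 16 @ unit cost 20 (adds 320)
shortest-cost path #3: 6→2→14→12 push 5 @ unit cost 27 (adds 135)
total cost = 535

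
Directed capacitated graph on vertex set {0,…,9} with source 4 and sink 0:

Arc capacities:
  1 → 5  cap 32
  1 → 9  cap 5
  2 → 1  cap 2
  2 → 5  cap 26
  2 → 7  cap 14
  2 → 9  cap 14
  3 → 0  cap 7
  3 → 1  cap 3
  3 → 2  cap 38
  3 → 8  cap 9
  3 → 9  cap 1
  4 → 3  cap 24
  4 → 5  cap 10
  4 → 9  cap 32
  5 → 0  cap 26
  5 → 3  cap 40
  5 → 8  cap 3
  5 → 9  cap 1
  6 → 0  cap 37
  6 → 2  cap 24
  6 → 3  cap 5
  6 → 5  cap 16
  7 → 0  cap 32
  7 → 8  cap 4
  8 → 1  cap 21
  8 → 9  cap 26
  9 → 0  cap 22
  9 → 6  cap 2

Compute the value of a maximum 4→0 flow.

augment #1: 4→3→0 bottleneck 7, total now 7
augment #2: 4→5→0 bottleneck 10, total now 17
augment #3: 4→9→0 bottleneck 22, total now 39
augment #4: 4→9→6→0 bottleneck 2, total now 41
augment #5: 4→3→1→5→0 bottleneck 3, total now 44
augment #6: 4→3→2→5→0 bottleneck 13, total now 57
augment #7: 4→3→2→7→0 bottleneck 1, total now 58

Maximum flow value: 58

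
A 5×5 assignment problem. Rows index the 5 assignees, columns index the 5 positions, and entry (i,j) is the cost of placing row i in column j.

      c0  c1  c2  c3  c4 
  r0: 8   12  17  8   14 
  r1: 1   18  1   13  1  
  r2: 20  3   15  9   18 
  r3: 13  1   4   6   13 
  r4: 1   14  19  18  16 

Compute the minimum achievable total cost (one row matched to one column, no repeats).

optimal assignment: row0→col3 (cost 8), row1→col4 (cost 1), row2→col1 (cost 3), row3→col2 (cost 4), row4→col0 (cost 1)
total = 8 + 1 + 3 + 4 + 1 = 17

Minimum assignment cost: 17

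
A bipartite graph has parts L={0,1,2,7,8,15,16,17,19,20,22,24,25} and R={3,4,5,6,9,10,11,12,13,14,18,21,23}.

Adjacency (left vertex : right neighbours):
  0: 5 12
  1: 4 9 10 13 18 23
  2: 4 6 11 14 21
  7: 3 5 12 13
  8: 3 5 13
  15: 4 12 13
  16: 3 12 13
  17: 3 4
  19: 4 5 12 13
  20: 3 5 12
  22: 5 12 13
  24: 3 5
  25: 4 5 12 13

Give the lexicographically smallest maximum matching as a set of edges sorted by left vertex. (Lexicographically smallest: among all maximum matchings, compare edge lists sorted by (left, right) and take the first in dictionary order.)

Lex-smallest maximum matching: {(0,5), (1,9), (2,6), (7,3), (8,13), (15,4), (16,12)}

|M| = 7 (so the lex-smallest maximum matching has 7 edges)
process left vertices in ascending order; for each, take the smallest-labelled available neighbour that still permits 7 edges overall, or leave it unmatched if none does
lex-smallest matching: {0-5, 1-9, 2-6, 7-3, 8-13, 15-4, 16-12}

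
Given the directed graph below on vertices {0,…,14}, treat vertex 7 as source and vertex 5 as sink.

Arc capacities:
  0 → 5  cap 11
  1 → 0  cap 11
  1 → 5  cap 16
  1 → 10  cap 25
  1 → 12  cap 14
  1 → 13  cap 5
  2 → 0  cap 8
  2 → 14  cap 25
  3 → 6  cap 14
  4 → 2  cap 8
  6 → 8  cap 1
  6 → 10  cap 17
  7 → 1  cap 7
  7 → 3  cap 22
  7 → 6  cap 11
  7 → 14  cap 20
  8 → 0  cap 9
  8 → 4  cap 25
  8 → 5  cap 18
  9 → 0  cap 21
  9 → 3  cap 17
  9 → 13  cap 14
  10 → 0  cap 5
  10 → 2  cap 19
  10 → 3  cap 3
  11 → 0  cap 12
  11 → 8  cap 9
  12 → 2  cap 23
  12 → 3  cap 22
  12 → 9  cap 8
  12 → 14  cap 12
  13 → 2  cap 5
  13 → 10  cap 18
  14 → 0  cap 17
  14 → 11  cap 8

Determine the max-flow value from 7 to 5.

augment #1: 7→1→5 bottleneck 7, total now 7
augment #2: 7→6→8→5 bottleneck 1, total now 8
augment #3: 7→14→0→5 bottleneck 11, total now 19
augment #4: 7→14→11→8→5 bottleneck 8, total now 27

Maximum flow value: 27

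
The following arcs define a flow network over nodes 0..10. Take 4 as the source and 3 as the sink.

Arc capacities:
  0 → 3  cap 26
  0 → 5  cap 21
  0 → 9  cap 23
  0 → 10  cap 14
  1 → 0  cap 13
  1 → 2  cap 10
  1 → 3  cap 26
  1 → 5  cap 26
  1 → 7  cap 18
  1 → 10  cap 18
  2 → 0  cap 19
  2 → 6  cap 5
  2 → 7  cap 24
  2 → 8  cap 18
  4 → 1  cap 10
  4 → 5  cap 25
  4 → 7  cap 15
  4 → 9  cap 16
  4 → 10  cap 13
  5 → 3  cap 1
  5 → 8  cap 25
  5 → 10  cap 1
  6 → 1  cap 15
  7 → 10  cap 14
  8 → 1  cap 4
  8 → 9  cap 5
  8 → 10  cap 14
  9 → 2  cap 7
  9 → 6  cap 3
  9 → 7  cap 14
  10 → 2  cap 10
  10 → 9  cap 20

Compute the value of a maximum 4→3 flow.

augment #1: 4→1→3 bottleneck 10, total now 10
augment #2: 4→5→3 bottleneck 1, total now 11
augment #3: 4→5→8→1→3 bottleneck 4, total now 15
augment #4: 4→9→2→0→3 bottleneck 7, total now 22
augment #5: 4→9→6→1→3 bottleneck 3, total now 25
augment #6: 4→10→2→0→3 bottleneck 10, total now 35

Maximum flow value: 35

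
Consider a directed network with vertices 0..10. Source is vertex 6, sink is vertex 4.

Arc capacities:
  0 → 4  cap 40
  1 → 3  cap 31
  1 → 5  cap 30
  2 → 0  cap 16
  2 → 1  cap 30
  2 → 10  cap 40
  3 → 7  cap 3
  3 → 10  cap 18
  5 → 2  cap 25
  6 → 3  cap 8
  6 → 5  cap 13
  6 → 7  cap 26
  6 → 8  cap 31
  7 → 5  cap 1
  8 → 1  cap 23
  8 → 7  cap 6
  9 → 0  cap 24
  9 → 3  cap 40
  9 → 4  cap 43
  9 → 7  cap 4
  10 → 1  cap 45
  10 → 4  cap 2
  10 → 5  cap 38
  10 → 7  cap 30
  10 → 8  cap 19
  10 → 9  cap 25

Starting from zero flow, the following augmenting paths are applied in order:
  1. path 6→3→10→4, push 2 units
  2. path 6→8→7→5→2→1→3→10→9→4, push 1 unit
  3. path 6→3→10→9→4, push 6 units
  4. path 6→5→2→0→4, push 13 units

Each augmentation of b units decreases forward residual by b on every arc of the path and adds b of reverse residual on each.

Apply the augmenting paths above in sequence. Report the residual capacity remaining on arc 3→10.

Residual capacity of (3,10): 9

after path 1 (6→3→10→4, push 2): res(3,10)=16
after path 2 (6→8→7→5→2→1→3→10→9→4, push 1): res(3,10)=15
after path 3 (6→3→10→9→4, push 6): res(3,10)=9
after path 4 (6→5→2→0→4, push 13): res(3,10)=9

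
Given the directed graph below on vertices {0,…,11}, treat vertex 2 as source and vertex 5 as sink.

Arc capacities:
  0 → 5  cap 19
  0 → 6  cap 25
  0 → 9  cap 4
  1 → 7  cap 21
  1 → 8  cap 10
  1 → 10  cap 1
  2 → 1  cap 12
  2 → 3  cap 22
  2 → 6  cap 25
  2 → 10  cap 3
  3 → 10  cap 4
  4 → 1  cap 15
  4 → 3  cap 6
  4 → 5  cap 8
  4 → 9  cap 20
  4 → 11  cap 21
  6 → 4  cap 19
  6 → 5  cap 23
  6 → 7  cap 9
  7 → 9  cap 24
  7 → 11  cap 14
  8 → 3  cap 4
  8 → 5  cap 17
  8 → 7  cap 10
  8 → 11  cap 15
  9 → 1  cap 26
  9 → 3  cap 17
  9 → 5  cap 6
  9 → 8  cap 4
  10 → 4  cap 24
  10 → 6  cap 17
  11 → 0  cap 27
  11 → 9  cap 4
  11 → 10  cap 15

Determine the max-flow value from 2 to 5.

Maximum flow value: 44

augment #1: 2→6→5 bottleneck 23, total now 23
augment #2: 2→1→8→5 bottleneck 10, total now 33
augment #3: 2→6→4→5 bottleneck 2, total now 35
augment #4: 2→10→4→5 bottleneck 3, total now 38
augment #5: 2→1→7→9→5 bottleneck 2, total now 40
augment #6: 2→3→10→4→5 bottleneck 3, total now 43
augment #7: 2→3→10→4→9→5 bottleneck 1, total now 44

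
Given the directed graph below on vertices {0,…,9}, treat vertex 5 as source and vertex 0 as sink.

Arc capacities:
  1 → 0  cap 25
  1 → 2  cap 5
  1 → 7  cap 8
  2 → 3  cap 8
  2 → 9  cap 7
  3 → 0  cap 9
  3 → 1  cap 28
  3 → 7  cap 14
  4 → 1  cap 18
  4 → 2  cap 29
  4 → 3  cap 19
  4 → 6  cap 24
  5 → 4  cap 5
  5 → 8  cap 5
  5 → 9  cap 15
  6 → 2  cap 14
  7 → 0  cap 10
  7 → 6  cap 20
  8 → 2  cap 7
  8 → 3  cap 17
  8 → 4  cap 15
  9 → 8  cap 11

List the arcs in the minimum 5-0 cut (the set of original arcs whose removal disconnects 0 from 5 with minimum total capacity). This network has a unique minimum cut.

augment #1: 5→4→1→0 push 5
augment #2: 5→8→3→0 push 5
augment #3: 5→9→8→3→0 push 4
augment #4: 5→9→8→3→1→0 push 7
max flow = 21; residual-reachable set from 5 gives S-side
cut edges (S→T): {(5,4), (5,8), (9,8)} total cap 21

Min-cut arcs: {(5,4), (5,8), (9,8)} (total capacity 21)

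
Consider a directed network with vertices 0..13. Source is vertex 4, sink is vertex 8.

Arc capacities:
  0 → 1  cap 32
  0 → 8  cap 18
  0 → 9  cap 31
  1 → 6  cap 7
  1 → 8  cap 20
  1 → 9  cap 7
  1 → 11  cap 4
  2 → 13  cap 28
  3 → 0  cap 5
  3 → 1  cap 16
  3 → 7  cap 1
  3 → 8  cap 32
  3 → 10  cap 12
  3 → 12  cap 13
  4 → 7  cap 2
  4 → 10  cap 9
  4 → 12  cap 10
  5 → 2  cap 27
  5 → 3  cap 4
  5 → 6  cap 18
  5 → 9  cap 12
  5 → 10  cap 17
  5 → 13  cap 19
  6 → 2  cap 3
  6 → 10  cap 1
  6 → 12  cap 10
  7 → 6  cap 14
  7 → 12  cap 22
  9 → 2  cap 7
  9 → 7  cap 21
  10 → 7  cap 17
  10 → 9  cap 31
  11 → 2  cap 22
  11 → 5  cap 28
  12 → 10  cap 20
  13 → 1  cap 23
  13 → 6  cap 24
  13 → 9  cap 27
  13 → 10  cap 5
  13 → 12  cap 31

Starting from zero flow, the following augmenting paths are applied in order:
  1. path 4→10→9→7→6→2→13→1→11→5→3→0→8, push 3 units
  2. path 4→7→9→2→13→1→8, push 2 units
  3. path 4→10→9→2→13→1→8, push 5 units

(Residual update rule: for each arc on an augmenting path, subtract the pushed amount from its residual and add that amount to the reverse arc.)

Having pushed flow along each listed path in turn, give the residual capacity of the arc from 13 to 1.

after path 1 (4→10→9→7→6→2→13→1→11→5→3→0→8, push 3): res(13,1)=20
after path 2 (4→7→9→2→13→1→8, push 2): res(13,1)=18
after path 3 (4→10→9→2→13→1→8, push 5): res(13,1)=13

Residual capacity of (13,1): 13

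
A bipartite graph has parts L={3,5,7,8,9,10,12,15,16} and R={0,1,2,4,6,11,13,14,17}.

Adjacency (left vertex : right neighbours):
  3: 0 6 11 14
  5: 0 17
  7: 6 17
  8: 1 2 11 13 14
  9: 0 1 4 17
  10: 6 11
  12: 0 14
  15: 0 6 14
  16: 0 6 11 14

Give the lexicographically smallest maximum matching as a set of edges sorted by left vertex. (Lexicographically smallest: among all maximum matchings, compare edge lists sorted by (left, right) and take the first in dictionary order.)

|M| = 7 (so the lex-smallest maximum matching has 7 edges)
process left vertices in ascending order; for each, take the smallest-labelled available neighbour that still permits 7 edges overall, or leave it unmatched if none does
lex-smallest matching: {3-0, 5-17, 7-6, 8-1, 9-4, 10-11, 12-14}

Lex-smallest maximum matching: {(3,0), (5,17), (7,6), (8,1), (9,4), (10,11), (12,14)}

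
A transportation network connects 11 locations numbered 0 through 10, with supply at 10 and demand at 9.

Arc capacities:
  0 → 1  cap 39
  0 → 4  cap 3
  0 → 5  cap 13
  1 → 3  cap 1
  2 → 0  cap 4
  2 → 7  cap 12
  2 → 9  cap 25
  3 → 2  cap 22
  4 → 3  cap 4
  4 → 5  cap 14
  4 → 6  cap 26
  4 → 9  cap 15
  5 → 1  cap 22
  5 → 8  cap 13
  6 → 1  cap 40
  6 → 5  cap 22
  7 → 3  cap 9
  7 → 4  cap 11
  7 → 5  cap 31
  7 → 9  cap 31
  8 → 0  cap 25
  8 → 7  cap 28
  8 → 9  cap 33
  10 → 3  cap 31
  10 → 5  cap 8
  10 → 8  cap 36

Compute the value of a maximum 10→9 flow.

Maximum flow value: 66

augment #1: 10→8→9 bottleneck 33, total now 33
augment #2: 10→3→2→9 bottleneck 22, total now 55
augment #3: 10→8→7→9 bottleneck 3, total now 58
augment #4: 10→5→8→7→9 bottleneck 8, total now 66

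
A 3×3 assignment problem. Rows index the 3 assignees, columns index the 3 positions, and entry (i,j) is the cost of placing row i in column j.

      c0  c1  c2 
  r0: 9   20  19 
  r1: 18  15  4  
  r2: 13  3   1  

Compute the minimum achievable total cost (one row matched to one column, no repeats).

optimal assignment: row0→col0 (cost 9), row1→col2 (cost 4), row2→col1 (cost 3)
total = 9 + 4 + 3 = 16

Minimum assignment cost: 16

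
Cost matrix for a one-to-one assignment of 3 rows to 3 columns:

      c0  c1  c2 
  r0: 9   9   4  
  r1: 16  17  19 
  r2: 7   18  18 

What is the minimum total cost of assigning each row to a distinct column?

optimal assignment: row0→col2 (cost 4), row1→col1 (cost 17), row2→col0 (cost 7)
total = 4 + 17 + 7 = 28

Minimum assignment cost: 28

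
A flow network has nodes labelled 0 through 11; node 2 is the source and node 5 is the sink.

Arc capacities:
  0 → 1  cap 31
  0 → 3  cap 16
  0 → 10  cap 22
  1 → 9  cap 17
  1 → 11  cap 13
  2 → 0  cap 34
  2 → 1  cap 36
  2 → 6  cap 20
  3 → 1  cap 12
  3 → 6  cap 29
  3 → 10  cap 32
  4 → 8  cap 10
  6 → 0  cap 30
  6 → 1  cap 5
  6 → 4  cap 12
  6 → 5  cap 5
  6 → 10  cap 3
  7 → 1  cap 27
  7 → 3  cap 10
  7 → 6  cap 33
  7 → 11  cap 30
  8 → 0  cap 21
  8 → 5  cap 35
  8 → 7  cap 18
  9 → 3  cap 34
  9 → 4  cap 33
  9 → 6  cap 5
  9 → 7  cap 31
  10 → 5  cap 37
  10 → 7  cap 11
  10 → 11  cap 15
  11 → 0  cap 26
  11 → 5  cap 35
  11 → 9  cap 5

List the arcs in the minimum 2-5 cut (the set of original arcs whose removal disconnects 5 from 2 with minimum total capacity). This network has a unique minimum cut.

augment #1: 2→6→5 push 5
augment #2: 2→0→10→5 push 22
augment #3: 2→1→11→5 push 13
augment #4: 2→6→10→5 push 3
augment #5: 2→0→3→10→5 push 12
augment #6: 2→6→4→8→5 push 10
augment #7: 2→1→9→7→11→5 push 17
augment #8: 2→6→0→3→10→11→5 push 2
max flow = 84; residual-reachable set from 2 gives S-side
cut edges (S→T): {(1,9), (1,11), (2,0), (2,6)} total cap 84

Min-cut arcs: {(1,9), (1,11), (2,0), (2,6)} (total capacity 84)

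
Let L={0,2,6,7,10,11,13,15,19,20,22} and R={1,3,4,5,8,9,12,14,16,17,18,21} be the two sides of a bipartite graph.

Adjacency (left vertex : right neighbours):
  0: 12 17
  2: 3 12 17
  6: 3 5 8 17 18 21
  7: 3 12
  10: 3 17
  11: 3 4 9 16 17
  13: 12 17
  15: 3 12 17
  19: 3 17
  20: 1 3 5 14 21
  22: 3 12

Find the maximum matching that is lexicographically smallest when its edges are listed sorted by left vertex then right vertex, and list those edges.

|M| = 6 (so the lex-smallest maximum matching has 6 edges)
process left vertices in ascending order; for each, take the smallest-labelled available neighbour that still permits 6 edges overall, or leave it unmatched if none does
lex-smallest matching: {0-12, 2-3, 6-5, 10-17, 11-4, 20-1}

Lex-smallest maximum matching: {(0,12), (2,3), (6,5), (10,17), (11,4), (20,1)}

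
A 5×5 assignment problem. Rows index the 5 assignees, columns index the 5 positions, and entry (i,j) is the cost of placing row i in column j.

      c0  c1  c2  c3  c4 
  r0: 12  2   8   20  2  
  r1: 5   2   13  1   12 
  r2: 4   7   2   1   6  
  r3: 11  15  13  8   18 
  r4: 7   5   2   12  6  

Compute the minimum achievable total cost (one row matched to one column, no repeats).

Minimum assignment cost: 18

one of 2 optimal assignments: row0→col4 (cost 2), row1→col1 (cost 2), row2→col0 (cost 4), row3→col3 (cost 8), row4→col2 (cost 2)
total = 2 + 2 + 4 + 8 + 2 = 18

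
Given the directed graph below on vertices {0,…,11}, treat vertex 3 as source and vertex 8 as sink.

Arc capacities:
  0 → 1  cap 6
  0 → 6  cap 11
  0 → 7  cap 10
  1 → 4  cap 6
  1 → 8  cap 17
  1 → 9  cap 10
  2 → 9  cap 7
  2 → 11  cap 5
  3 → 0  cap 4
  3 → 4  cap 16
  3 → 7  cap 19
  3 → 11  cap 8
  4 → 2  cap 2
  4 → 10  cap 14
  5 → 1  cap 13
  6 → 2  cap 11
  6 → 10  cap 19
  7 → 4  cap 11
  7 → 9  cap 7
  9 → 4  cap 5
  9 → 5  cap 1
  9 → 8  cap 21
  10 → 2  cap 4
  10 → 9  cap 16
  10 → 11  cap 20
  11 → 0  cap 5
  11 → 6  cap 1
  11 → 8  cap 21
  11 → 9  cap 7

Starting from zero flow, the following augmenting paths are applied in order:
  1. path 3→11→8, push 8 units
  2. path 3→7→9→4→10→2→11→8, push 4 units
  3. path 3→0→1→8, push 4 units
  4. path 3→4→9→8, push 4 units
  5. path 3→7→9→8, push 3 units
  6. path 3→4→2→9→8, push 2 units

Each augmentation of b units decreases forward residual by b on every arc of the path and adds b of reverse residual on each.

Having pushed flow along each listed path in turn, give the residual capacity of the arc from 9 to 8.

Residual capacity of (9,8): 12

after path 1 (3→11→8, push 8): res(9,8)=21
after path 2 (3→7→9→4→10→2→11→8, push 4): res(9,8)=21
after path 3 (3→0→1→8, push 4): res(9,8)=21
after path 4 (3→4→9→8, push 4): res(9,8)=17
after path 5 (3→7→9→8, push 3): res(9,8)=14
after path 6 (3→4→2→9→8, push 2): res(9,8)=12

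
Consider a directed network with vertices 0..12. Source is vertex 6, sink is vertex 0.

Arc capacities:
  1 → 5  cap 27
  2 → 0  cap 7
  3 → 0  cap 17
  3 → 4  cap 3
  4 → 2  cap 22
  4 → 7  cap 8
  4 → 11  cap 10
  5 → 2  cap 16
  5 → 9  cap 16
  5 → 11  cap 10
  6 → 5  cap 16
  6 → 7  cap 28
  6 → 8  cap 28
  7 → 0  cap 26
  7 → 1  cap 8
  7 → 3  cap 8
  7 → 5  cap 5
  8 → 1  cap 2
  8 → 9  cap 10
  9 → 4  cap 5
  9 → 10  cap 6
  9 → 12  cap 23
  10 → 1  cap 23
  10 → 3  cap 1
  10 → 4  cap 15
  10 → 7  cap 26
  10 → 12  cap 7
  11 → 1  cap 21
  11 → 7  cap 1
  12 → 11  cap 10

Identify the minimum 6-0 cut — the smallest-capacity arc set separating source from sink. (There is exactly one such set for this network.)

augment #1: 6→7→0 push 26
augment #2: 6→5→2→0 push 7
augment #3: 6→7→3→0 push 2
augment #4: 6→5→9→10→3→0 push 1
augment #5: 6→5→11→7→3→0 push 1
augment #6: 6→5→9→4→7→3→0 push 5
max flow = 42; residual-reachable set from 6 gives S-side
cut edges (S→T): {(2,0), (7,0), (7,3), (10,3)} total cap 42

Min-cut arcs: {(2,0), (7,0), (7,3), (10,3)} (total capacity 42)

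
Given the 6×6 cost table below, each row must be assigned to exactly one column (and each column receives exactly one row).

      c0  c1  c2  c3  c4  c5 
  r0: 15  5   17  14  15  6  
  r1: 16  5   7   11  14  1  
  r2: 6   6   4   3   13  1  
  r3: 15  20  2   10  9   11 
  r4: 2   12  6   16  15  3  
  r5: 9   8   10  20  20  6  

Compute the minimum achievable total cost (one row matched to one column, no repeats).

Minimum assignment cost: 30

optimal assignment: row0→col1 (cost 5), row1→col5 (cost 1), row2→col3 (cost 3), row3→col4 (cost 9), row4→col0 (cost 2), row5→col2 (cost 10)
total = 5 + 1 + 3 + 9 + 2 + 10 = 30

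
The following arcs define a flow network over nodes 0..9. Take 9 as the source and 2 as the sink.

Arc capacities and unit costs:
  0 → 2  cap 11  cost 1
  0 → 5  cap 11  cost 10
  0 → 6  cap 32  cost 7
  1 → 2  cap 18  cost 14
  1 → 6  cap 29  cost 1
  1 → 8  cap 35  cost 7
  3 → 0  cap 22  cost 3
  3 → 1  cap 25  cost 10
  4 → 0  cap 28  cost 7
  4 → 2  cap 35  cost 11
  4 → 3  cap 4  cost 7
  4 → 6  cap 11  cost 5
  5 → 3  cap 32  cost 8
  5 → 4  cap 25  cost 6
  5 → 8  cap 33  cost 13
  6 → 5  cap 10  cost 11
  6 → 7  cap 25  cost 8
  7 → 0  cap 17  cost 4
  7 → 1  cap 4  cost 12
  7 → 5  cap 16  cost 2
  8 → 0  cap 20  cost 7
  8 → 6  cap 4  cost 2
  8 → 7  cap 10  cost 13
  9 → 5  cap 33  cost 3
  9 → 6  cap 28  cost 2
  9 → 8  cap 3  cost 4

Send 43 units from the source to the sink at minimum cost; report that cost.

shortest-cost path #1: 9→8→0→2 push 3 @ unit cost 12 (adds 36)
shortest-cost path #2: 9→6→7→0→2 push 8 @ unit cost 15 (adds 120)
shortest-cost path #3: 9→5→4→2 push 25 @ unit cost 20 (adds 500)
shortest-cost path #4: 9→5→3→1→2 push 7 @ unit cost 35 (adds 245)
total cost = 901

Minimum cost for 43 units: 901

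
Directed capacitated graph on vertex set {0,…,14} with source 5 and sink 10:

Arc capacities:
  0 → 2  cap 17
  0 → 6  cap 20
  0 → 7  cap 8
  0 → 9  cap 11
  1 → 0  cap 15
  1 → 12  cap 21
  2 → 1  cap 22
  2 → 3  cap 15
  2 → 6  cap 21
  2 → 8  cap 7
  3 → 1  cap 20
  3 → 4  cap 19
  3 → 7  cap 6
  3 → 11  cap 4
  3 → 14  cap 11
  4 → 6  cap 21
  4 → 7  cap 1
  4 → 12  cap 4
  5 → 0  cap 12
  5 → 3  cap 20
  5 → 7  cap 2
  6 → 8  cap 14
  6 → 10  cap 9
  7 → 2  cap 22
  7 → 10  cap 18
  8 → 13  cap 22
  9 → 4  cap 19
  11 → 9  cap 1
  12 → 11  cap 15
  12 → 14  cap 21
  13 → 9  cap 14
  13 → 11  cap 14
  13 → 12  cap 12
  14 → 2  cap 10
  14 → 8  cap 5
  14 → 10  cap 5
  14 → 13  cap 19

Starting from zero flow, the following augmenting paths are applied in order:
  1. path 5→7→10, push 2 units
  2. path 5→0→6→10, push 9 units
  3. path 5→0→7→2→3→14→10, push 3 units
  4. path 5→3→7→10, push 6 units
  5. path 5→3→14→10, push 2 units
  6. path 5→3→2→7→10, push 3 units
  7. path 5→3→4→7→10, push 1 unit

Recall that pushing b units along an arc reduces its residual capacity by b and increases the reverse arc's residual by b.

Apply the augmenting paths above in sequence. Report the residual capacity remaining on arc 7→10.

after path 1 (5→7→10, push 2): res(7,10)=16
after path 2 (5→0→6→10, push 9): res(7,10)=16
after path 3 (5→0→7→2→3→14→10, push 3): res(7,10)=16
after path 4 (5→3→7→10, push 6): res(7,10)=10
after path 5 (5→3→14→10, push 2): res(7,10)=10
after path 6 (5→3→2→7→10, push 3): res(7,10)=7
after path 7 (5→3→4→7→10, push 1): res(7,10)=6

Residual capacity of (7,10): 6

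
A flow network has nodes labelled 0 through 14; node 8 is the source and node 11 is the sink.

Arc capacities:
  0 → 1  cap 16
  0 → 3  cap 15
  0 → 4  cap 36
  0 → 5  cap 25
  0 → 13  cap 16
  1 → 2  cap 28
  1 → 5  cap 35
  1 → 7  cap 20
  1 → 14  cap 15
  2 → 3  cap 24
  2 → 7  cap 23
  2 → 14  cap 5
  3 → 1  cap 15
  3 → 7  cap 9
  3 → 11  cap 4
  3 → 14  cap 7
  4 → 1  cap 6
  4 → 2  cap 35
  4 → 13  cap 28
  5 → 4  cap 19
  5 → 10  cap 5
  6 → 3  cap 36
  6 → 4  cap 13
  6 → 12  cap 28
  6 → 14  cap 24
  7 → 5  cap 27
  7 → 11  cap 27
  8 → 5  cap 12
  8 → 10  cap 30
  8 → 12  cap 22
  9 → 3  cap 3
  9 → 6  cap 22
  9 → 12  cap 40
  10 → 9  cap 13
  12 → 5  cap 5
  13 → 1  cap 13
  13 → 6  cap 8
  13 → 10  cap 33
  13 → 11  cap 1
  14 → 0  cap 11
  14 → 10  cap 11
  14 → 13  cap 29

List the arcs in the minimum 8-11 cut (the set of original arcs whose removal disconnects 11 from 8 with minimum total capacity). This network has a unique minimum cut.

Min-cut arcs: {(8,5), (10,9), (12,5)} (total capacity 30)

augment #1: 8→5→4→13→11 push 1
augment #2: 8→10→9→3→11 push 3
augment #3: 8→5→4→1→7→11 push 6
augment #4: 8→5→4→2→3→11 push 1
augment #5: 8→5→4→2→7→11 push 4
augment #6: 8→10→9→6→3→7→11 push 9
augment #7: 8→12→5→4→2→7→11 push 5
augment #8: 8→10→9→6→3→1→7→11 push 1
max flow = 30; residual-reachable set from 8 gives S-side
cut edges (S→T): {(8,5), (10,9), (12,5)} total cap 30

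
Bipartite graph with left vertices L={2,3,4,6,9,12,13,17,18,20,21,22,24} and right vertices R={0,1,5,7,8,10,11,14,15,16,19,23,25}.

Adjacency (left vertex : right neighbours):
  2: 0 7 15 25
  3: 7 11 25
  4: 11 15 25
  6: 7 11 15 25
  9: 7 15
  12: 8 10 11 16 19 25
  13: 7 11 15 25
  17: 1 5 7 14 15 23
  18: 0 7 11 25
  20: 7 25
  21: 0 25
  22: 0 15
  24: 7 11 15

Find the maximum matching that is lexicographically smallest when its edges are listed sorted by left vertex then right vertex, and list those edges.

|M| = 7 (so the lex-smallest maximum matching has 7 edges)
process left vertices in ascending order; for each, take the smallest-labelled available neighbour that still permits 7 edges overall, or leave it unmatched if none does
lex-smallest matching: {2-0, 3-7, 4-11, 6-15, 12-8, 13-25, 17-1}

Lex-smallest maximum matching: {(2,0), (3,7), (4,11), (6,15), (12,8), (13,25), (17,1)}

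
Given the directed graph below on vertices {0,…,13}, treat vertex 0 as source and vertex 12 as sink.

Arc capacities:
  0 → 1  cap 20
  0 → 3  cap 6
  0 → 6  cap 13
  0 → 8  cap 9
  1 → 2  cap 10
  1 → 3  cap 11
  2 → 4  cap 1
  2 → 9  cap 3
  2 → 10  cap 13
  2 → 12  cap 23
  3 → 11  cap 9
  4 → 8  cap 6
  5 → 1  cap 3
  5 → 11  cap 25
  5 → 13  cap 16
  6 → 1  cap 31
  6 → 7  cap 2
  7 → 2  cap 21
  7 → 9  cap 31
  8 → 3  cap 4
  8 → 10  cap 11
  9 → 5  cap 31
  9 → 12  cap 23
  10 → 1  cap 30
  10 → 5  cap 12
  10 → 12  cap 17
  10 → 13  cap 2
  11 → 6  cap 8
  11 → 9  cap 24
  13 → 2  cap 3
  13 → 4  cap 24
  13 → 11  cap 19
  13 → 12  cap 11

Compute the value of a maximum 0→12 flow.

augment #1: 0→1→2→12 bottleneck 10, total now 10
augment #2: 0→8→10→12 bottleneck 9, total now 19
augment #3: 0→3→11→9→12 bottleneck 6, total now 25
augment #4: 0→6→7→2→12 bottleneck 2, total now 27
augment #5: 0→1→3→11→9→12 bottleneck 3, total now 30

Maximum flow value: 30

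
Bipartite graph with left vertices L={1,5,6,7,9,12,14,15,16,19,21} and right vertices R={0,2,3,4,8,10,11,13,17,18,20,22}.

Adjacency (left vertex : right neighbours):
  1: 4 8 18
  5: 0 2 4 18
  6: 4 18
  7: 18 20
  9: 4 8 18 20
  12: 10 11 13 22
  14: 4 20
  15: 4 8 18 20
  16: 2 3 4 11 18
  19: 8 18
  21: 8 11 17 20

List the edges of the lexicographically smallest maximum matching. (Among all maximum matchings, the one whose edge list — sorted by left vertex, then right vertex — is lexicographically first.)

Lex-smallest maximum matching: {(1,4), (5,0), (6,18), (7,20), (9,8), (12,10), (16,2), (21,11)}

|M| = 8 (so the lex-smallest maximum matching has 8 edges)
process left vertices in ascending order; for each, take the smallest-labelled available neighbour that still permits 8 edges overall, or leave it unmatched if none does
lex-smallest matching: {1-4, 5-0, 6-18, 7-20, 9-8, 12-10, 16-2, 21-11}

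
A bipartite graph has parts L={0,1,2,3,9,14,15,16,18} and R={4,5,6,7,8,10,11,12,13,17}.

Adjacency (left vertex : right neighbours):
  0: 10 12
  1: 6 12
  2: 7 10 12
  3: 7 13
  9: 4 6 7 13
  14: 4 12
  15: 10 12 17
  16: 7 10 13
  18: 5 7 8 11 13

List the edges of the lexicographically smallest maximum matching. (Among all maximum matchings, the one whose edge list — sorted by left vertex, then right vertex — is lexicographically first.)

Lex-smallest maximum matching: {(0,10), (1,6), (2,7), (3,13), (9,4), (14,12), (15,17), (18,5)}

|M| = 8 (so the lex-smallest maximum matching has 8 edges)
process left vertices in ascending order; for each, take the smallest-labelled available neighbour that still permits 8 edges overall, or leave it unmatched if none does
lex-smallest matching: {0-10, 1-6, 2-7, 3-13, 9-4, 14-12, 15-17, 18-5}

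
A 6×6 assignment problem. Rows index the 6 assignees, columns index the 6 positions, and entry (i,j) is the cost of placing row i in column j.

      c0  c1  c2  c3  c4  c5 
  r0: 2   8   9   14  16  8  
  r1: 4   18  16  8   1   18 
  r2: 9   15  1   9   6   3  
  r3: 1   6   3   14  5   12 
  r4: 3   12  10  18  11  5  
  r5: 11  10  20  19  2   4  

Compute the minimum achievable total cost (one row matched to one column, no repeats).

optimal assignment: row0→col0 (cost 2), row1→col3 (cost 8), row2→col2 (cost 1), row3→col1 (cost 6), row4→col5 (cost 5), row5→col4 (cost 2)
total = 2 + 8 + 1 + 6 + 5 + 2 = 24

Minimum assignment cost: 24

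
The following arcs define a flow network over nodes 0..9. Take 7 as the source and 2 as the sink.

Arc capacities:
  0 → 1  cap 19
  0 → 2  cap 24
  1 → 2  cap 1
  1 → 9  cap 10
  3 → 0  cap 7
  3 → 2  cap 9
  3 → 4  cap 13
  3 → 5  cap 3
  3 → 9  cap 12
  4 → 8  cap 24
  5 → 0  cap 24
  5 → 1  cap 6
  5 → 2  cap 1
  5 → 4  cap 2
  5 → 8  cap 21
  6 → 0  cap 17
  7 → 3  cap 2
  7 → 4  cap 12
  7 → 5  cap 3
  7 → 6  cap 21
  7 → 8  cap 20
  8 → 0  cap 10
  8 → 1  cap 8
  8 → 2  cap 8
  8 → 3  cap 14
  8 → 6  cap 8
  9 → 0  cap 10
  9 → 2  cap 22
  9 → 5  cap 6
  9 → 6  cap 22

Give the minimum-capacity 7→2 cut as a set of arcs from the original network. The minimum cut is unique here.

Min-cut arcs: {(6,0), (7,3), (7,4), (7,5), (7,8)} (total capacity 54)

augment #1: 7→3→2 push 2
augment #2: 7→5→2 push 1
augment #3: 7→8→2 push 8
augment #4: 7→5→0→2 push 2
augment #5: 7→6→0→2 push 17
augment #6: 7→8→0→2 push 5
augment #7: 7→8→1→2 push 1
augment #8: 7→8→3→2 push 6
augment #9: 7→4→8→3→2 push 1
augment #10: 7→4→8→1→9→2 push 7
augment #11: 7→4→8→3→9→2 push 4
max flow = 54; residual-reachable set from 7 gives S-side
cut edges (S→T): {(6,0), (7,3), (7,4), (7,5), (7,8)} total cap 54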